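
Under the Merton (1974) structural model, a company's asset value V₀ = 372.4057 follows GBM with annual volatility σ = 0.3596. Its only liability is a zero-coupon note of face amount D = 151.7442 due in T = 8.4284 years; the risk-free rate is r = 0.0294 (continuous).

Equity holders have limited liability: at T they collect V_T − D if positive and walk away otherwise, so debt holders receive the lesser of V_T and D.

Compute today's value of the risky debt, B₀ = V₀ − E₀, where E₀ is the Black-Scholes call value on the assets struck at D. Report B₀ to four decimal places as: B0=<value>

B0=104.5984

d₁ = [ln(V₀/D) + (r + σ²/2)T] / (σ√T)
   = [ln(372.4057/151.7442) + (0.0294 + 0.5·0.3596²)·8.4284] / (0.3596·√8.4284)
   = [0.897788 + 0.792742] / 1.043980 = 1.619312
d₂ = d₁ − σ√T = 1.619312 − 1.043980 = 0.575332
N(d₁) = 0.947310,  N(d₂) = 0.717467,  e^(−rT) = 0.780520
E₀ = V₀·N(d₁) − D·e^(−rT)·N(d₂)
   = 372.4057·0.947310 − 151.7442·0.780520·0.717467 = 267.807324
B₀ = V₀ − E₀ = 372.4057 − 267.807324 = 104.598376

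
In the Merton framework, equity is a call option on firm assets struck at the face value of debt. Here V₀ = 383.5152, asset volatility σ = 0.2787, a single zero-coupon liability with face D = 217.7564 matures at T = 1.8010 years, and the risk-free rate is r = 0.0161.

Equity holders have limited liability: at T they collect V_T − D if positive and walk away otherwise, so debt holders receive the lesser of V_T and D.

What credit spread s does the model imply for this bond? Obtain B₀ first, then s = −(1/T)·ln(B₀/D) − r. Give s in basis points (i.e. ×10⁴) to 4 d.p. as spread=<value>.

d₁ = [ln(V₀/D) + (r + σ²/2)T] / (σ√T)
   = [ln(383.5152/217.7564) + (0.0161 + 0.5·0.2787²)·1.8010] / (0.2787·√1.8010)
   = [0.566002 + 0.098941] / 0.374019 = 1.777833
d₂ = d₁ − σ√T = 1.777833 − 0.374019 = 1.403814
N(d₁) = 0.962284,  N(d₂) = 0.919813,  e^(−rT) = 0.971420
E₀ = V₀·N(d₁) − D·e^(−rT)·N(d₂)
   = 383.5152·0.962284 − 217.7564·0.971420·0.919813 = 174.479925
B₀ = V₀ − E₀ = 383.5152 − 174.479925 = 209.035275
spread = −(1/T)·ln(B₀/D) − r = −(1/1.8010)·ln(209.035275/217.7564) − 0.0161 = 0.00659516
in basis points: 0.00659516 × 10⁴ = 65.9516 bp

spread=65.9516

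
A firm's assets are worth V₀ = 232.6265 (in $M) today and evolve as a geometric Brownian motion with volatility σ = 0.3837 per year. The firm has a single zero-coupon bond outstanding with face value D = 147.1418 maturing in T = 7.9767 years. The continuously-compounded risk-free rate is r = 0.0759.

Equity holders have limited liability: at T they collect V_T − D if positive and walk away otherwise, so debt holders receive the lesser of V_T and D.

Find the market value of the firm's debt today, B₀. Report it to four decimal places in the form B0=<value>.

B0=68.6541

d₁ = [ln(V₀/D) + (r + σ²/2)T] / (σ√T)
   = [ln(232.6265/147.1418) + (0.0759 + 0.5·0.3837²)·7.9767] / (0.3837·√7.9767)
   = [0.458037 + 1.192619] / 1.083686 = 1.523187
d₂ = d₁ − σ√T = 1.523187 − 1.083686 = 0.439501
N(d₁) = 0.936144,  N(d₂) = 0.669851,  e^(−rT) = 0.545839
E₀ = V₀·N(d₁) − D·e^(−rT)·N(d₂)
   = 232.6265·0.936144 − 147.1418·0.545839·0.669851 = 163.972373
B₀ = V₀ − E₀ = 232.6265 − 163.972373 = 68.654127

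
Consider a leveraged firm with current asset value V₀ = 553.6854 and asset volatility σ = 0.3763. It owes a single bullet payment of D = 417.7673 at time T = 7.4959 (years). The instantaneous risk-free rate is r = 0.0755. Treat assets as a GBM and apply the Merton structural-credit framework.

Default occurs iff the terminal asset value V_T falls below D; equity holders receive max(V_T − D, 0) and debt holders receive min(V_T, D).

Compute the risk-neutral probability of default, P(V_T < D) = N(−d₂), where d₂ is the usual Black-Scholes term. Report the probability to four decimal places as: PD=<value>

PD=0.3792

d₁ = [ln(V₀/D) + (r + σ²/2)T] / (σ√T)
   = [ln(553.6854/417.7673) + (0.0755 + 0.5·0.3763²)·7.4959] / (0.3763·√7.4959)
   = [0.281672 + 1.096657] / 1.030258 = 1.337848
d₂ = d₁ − σ√T = 1.337848 − 1.030258 = 0.307589
risk-neutral PD = N(−d₂) = N(-0.307589) = 0.379197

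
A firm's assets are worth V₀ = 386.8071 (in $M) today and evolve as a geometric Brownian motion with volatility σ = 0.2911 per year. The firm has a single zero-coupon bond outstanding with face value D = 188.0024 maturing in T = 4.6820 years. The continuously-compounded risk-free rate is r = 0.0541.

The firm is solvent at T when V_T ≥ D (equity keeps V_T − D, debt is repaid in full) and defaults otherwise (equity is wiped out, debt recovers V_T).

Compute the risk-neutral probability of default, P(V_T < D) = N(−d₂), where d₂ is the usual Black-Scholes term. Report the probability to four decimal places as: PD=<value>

PD=0.1089

d₁ = [ln(V₀/D) + (r + σ²/2)T] / (σ√T)
   = [ln(386.8071/188.0024) + (0.0541 + 0.5·0.2911²)·4.6820] / (0.2911·√4.6820)
   = [0.721471 + 0.451671] / 0.629880 = 1.862485
d₂ = d₁ − σ√T = 1.862485 − 0.629880 = 1.232605
risk-neutral PD = N(−d₂) = N(-1.232605) = 0.108862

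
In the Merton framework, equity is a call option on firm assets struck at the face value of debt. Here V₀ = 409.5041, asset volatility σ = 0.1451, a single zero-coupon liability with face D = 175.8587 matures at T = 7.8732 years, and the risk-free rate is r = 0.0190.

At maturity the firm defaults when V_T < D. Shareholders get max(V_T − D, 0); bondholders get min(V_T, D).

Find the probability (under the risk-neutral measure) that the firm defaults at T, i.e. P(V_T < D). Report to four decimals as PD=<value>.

d₁ = [ln(V₀/D) + (r + σ²/2)T] / (σ√T)
   = [ln(409.5041/175.8587) + (0.0190 + 0.5·0.1451²)·7.8732] / (0.1451·√7.8732)
   = [0.845266 + 0.232472] / 0.407139 = 2.647099
d₂ = d₁ − σ√T = 2.647099 − 0.407139 = 2.239960
risk-neutral PD = N(−d₂) = N(-2.239960) = 0.012547

PD=0.0125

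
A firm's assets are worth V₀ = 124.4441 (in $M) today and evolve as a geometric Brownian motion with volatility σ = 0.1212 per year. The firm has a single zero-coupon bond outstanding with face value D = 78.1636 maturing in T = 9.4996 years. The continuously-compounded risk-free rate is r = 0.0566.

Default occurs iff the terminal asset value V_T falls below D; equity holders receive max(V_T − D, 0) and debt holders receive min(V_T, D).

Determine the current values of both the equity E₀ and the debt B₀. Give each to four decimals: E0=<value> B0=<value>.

E0=78.8194 B0=45.6247

d₁ = [ln(V₀/D) + (r + σ²/2)T] / (σ√T)
   = [ln(124.4441/78.1636) + (0.0566 + 0.5·0.1212²)·9.4996] / (0.1212·√9.4996)
   = [0.465053 + 0.607449] / 0.373556 = 2.871063
d₂ = d₁ − σ√T = 2.871063 − 0.373556 = 2.497508
N(d₁) = 0.997955,  N(d₂) = 0.993747,  e^(−rT) = 0.584103
E₀ = V₀·N(d₁) − D·e^(−rT)·N(d₂)
   = 124.4441·0.997955 − 78.1636·0.584103·0.993747 = 78.819441
B₀ = V₀ − E₀ = 124.4441 − 78.819441 = 45.624659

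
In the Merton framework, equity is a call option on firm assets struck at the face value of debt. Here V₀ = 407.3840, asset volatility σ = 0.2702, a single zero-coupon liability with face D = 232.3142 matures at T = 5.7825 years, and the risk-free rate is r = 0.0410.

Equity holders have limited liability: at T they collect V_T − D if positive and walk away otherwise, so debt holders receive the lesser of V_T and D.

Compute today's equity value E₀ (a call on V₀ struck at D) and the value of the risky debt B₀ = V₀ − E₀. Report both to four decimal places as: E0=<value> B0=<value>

E0=233.1519 B0=174.2321

d₁ = [ln(V₀/D) + (r + σ²/2)T] / (σ√T)
   = [ln(407.3840/232.3142) + (0.0410 + 0.5·0.2702²)·5.7825] / (0.2702·√5.7825)
   = [0.561665 + 0.448167] / 0.649745 = 1.554197
d₂ = d₁ − σ√T = 1.554197 − 0.649745 = 0.904452
N(d₁) = 0.939931,  N(d₂) = 0.817122,  e^(−rT) = 0.788926
E₀ = V₀·N(d₁) − D·e^(−rT)·N(d₂)
   = 407.3840·0.939931 − 232.3142·0.788926·0.817122 = 233.151855
B₀ = V₀ − E₀ = 407.3840 − 233.151855 = 174.232145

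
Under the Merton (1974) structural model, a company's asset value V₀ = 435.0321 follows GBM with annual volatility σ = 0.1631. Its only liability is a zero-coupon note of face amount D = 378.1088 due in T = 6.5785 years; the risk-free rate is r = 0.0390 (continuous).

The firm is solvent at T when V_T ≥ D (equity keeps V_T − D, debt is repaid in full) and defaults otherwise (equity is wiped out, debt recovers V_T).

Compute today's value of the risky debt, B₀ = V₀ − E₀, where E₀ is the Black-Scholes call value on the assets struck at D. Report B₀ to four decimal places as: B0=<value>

B0=279.0302

d₁ = [ln(V₀/D) + (r + σ²/2)T] / (σ√T)
   = [ln(435.0321/378.1088) + (0.0390 + 0.5·0.1631²)·6.5785] / (0.1631·√6.5785)
   = [0.140238 + 0.344061] / 0.418328 = 1.157700
d₂ = d₁ − σ√T = 1.157700 − 0.418328 = 0.739371
N(d₁) = 0.876507,  N(d₂) = 0.770159,  e^(−rT) = 0.773707
E₀ = V₀·N(d₁) − D·e^(−rT)·N(d₂)
   = 435.0321·0.876507 − 378.1088·0.773707·0.770159 = 156.001878
B₀ = V₀ − E₀ = 435.0321 − 156.001878 = 279.030222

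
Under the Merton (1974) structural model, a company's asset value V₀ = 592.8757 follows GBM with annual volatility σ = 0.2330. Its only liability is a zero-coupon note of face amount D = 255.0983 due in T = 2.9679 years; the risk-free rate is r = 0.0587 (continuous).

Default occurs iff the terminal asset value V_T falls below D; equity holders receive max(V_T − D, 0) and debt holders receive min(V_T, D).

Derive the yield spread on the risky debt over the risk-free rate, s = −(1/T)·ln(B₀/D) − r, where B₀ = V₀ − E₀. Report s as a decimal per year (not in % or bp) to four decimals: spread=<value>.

spread=0.0004

d₁ = [ln(V₀/D) + (r + σ²/2)T] / (σ√T)
   = [ln(592.8757/255.0983) + (0.0587 + 0.5·0.2330²)·2.9679] / (0.2330·√2.9679)
   = [0.843336 + 0.254778] / 0.401403 = 2.735689
d₂ = d₁ − σ√T = 2.735689 − 0.401403 = 2.334286
N(d₁) = 0.996888,  N(d₂) = 0.990210,  e^(−rT) = 0.840116
E₀ = V₀·N(d₁) − D·e^(−rT)·N(d₂)
   = 592.8757·0.996888 − 255.0983·0.840116·0.990210 = 378.816503
B₀ = V₀ − E₀ = 592.8757 − 378.816503 = 214.059197
spread = −(1/T)·ln(B₀/D) − r = −(1/2.9679)·ln(214.059197/255.0983) − 0.0587 = 0.00039780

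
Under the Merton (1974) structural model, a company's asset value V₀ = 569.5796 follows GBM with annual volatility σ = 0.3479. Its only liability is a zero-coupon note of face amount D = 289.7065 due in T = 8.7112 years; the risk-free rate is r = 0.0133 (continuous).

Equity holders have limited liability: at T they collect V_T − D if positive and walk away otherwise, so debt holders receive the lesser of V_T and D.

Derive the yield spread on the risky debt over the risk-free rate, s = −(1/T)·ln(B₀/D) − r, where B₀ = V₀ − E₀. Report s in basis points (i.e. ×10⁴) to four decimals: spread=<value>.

d₁ = [ln(V₀/D) + (r + σ²/2)T] / (σ√T)
   = [ln(569.5796/289.7065) + (0.0133 + 0.5·0.3479²)·8.7112] / (0.3479·√8.7112)
   = [0.676030 + 0.643036] / 1.026818 = 1.284616
d₂ = d₁ − σ√T = 1.284616 − 1.026818 = 0.257798
N(d₁) = 0.900537,  N(d₂) = 0.601719,  e^(−rT) = 0.890601
E₀ = V₀·N(d₁) − D·e^(−rT)·N(d₂)
   = 569.5796·0.900537 − 289.7065·0.890601·0.601719 = 357.676220
B₀ = V₀ − E₀ = 569.5796 − 357.676220 = 211.903380
spread = −(1/T)·ln(B₀/D) − r = −(1/8.7112)·ln(211.903380/289.7065) − 0.0133 = 0.02260067
in basis points: 0.02260067 × 10⁴ = 226.0067 bp

spread=226.0067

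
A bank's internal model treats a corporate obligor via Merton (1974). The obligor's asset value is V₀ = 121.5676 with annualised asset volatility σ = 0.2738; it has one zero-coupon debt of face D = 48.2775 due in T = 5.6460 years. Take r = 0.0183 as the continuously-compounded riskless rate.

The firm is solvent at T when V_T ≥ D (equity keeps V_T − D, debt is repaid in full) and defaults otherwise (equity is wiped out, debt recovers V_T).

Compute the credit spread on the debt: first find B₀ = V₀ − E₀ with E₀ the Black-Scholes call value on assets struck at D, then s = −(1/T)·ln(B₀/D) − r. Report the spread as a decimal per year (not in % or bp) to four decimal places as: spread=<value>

spread=0.0046

d₁ = [ln(V₀/D) + (r + σ²/2)T] / (σ√T)
   = [ln(121.5676/48.2775) + (0.0183 + 0.5·0.2738²)·5.6460] / (0.2738·√5.6460)
   = [0.923505 + 0.314952] / 0.650585 = 1.903606
d₂ = d₁ − σ√T = 1.903606 − 0.650585 = 1.253021
N(d₁) = 0.971519,  N(d₂) = 0.894901,  e^(−rT) = 0.901837
E₀ = V₀·N(d₁) − D·e^(−rT)·N(d₂)
   = 121.5676·0.971519 − 48.2775·0.901837·0.894901 = 79.142685
B₀ = V₀ − E₀ = 121.5676 − 79.142685 = 42.424915
spread = −(1/T)·ln(B₀/D) − r = −(1/5.6460)·ln(42.424915/48.2775) − 0.0183 = 0.00458873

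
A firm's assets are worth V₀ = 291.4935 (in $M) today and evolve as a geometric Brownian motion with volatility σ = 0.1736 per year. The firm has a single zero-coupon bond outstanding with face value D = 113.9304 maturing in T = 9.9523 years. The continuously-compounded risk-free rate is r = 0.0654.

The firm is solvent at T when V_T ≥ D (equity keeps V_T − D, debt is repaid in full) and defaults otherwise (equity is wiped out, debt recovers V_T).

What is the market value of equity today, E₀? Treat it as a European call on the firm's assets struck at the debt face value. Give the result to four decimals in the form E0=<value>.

E0=232.1063

d₁ = [ln(V₀/D) + (r + σ²/2)T] / (σ√T)
   = [ln(291.4935/113.9304) + (0.0654 + 0.5·0.1736²)·9.9523] / (0.1736·√9.9523)
   = [0.939430 + 0.800846] / 0.547661 = 3.177655
d₂ = d₁ − σ√T = 3.177655 − 0.547661 = 2.629995
N(d₁) = 0.999258,  N(d₂) = 0.995731,  e^(−rT) = 0.521586
E₀ = V₀·N(d₁) − D·e^(−rT)·N(d₂)
   = 291.4935·0.999258 − 113.9304·0.521586·0.995731 = 232.106267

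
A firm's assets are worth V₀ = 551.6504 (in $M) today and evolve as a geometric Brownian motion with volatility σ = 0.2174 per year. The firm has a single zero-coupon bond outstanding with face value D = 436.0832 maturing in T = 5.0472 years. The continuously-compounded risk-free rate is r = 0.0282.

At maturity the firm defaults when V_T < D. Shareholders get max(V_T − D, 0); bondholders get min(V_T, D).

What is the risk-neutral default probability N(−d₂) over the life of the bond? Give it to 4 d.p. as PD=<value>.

PD=0.2986

d₁ = [ln(V₀/D) + (r + σ²/2)T] / (σ√T)
   = [ln(551.6504/436.0832) + (0.0282 + 0.5·0.2174²)·5.0472] / (0.2174·√5.0472)
   = [0.235081 + 0.261603] / 0.488410 = 1.016942
d₂ = d₁ − σ√T = 1.016942 − 0.488410 = 0.528531
risk-neutral PD = N(−d₂) = N(-0.528531) = 0.298565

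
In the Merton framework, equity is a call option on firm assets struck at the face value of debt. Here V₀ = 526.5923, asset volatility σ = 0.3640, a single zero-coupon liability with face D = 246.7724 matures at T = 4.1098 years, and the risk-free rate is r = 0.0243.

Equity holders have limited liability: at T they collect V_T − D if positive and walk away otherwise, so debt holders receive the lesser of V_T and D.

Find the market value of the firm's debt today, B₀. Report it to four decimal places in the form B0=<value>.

d₁ = [ln(V₀/D) + (r + σ²/2)T] / (σ√T)
   = [ln(526.5923/246.7724) + (0.0243 + 0.5·0.3640²)·4.1098] / (0.3640·√4.1098)
   = [0.757960 + 0.372134] / 0.737924 = 1.531451
d₂ = d₁ − σ√T = 1.531451 − 0.737924 = 0.793526
N(d₁) = 0.937171,  N(d₂) = 0.786264,  e^(−rT) = 0.904957
E₀ = V₀·N(d₁) − D·e^(−rT)·N(d₂)
   = 526.5923·0.937171 − 246.7724·0.904957·0.786264 = 317.919746
B₀ = V₀ − E₀ = 526.5923 − 317.919746 = 208.672554

B0=208.6726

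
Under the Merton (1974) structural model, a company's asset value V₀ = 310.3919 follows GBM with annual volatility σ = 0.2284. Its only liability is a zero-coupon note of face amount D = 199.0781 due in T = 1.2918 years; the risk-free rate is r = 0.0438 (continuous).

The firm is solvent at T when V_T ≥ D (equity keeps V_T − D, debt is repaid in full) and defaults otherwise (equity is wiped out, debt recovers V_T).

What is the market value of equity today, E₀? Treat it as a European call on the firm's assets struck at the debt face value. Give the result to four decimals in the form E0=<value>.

d₁ = [ln(V₀/D) + (r + σ²/2)T] / (σ√T)
   = [ln(310.3919/199.0781) + (0.0438 + 0.5·0.2284²)·1.2918] / (0.2284·√1.2918)
   = [0.444138 + 0.090275] / 0.259593 = 2.058656
d₂ = d₁ − σ√T = 2.058656 − 0.259593 = 1.799063
N(d₁) = 0.980236,  N(d₂) = 0.963996,  e^(−rT) = 0.944990
E₀ = V₀·N(d₁) − D·e^(−rT)·N(d₂)
   = 310.3919·0.980236 − 199.0781·0.944990·0.963996 = 122.903999

E0=122.9040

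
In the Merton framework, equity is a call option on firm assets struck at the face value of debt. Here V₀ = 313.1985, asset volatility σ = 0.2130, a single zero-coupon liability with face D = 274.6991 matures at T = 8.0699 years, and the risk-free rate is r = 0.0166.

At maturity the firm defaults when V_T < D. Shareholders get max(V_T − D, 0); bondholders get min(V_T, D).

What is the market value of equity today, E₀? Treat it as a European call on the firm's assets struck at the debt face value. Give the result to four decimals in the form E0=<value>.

d₁ = [ln(V₀/D) + (r + σ²/2)T] / (σ√T)
   = [ln(313.1985/274.6991) + (0.0166 + 0.5·0.2130²)·8.0699] / (0.2130·√8.0699)
   = [0.131161 + 0.317022] / 0.605081 = 0.740699
d₂ = d₁ − σ√T = 0.740699 − 0.605081 = 0.135617
N(d₁) = 0.770562,  N(d₂) = 0.553938,  e^(−rT) = 0.874625
E₀ = V₀·N(d₁) − D·e^(−rT)·N(d₂)
   = 313.1985·0.770562 − 274.6991·0.874625·0.553938 = 108.250416

E0=108.2504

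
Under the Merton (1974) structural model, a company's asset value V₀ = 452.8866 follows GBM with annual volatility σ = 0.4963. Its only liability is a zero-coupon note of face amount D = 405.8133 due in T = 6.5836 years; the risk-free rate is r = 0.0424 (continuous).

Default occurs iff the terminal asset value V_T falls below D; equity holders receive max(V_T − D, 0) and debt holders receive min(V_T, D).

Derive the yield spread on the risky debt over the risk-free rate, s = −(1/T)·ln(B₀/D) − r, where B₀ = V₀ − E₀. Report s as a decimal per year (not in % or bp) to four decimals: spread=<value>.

spread=0.0713

d₁ = [ln(V₀/D) + (r + σ²/2)T] / (σ√T)
   = [ln(452.8866/405.8133) + (0.0424 + 0.5·0.4963²)·6.5836] / (0.4963·√6.5836)
   = [0.109749 + 1.089960] / 1.273433 = 0.942106
d₂ = d₁ − σ√T = 0.942106 − 1.273433 = -0.331327
N(d₁) = 0.826931,  N(d₂) = 0.370199,  e^(−rT) = 0.756430
E₀ = V₀·N(d₁) − D·e^(−rT)·N(d₂)
   = 452.8866·0.826931 − 405.8133·0.756430·0.370199 = 260.866104
B₀ = V₀ − E₀ = 452.8866 − 260.866104 = 192.020496
spread = −(1/T)·ln(B₀/D) − r = −(1/6.5836)·ln(192.020496/405.8133) − 0.0424 = 0.07125986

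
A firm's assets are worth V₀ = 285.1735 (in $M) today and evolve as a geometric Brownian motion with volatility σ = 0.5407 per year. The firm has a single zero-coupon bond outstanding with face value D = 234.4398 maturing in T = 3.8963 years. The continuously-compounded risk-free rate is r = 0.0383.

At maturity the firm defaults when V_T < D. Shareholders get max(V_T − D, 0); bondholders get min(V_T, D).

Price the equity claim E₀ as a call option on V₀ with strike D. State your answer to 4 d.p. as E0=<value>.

E0=145.2061

d₁ = [ln(V₀/D) + (r + σ²/2)T] / (σ√T)
   = [ln(285.1735/234.4398) + (0.0383 + 0.5·0.5407²)·3.8963] / (0.5407·√3.8963)
   = [0.195899 + 0.718783] / 1.067290 = 0.857013
d₂ = d₁ − σ√T = 0.857013 − 1.067290 = -0.210277
N(d₁) = 0.804281,  N(d₂) = 0.416726,  e^(−rT) = 0.861372
E₀ = V₀·N(d₁) − D·e^(−rT)·N(d₂)
   = 285.1735·0.804281 − 234.4398·0.861372·0.416726 = 145.206104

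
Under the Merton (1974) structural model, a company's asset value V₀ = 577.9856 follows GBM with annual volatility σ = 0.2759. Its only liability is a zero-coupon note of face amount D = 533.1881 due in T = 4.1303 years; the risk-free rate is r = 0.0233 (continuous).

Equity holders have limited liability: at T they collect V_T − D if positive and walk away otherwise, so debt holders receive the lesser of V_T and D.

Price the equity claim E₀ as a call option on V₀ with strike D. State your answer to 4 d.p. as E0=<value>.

E0=169.7506

d₁ = [ln(V₀/D) + (r + σ²/2)T] / (σ√T)
   = [ln(577.9856/533.1881) + (0.0233 + 0.5·0.2759²)·4.1303] / (0.2759·√4.1303)
   = [0.080675 + 0.253437] / 0.560715 = 0.595867
d₂ = d₁ − σ√T = 0.595867 − 0.560715 = 0.035151
N(d₁) = 0.724368,  N(d₂) = 0.514020,  e^(−rT) = 0.908250
E₀ = V₀·N(d₁) − D·e^(−rT)·N(d₂)
   = 577.9856·0.724368 − 533.1881·0.908250·0.514020 = 169.750587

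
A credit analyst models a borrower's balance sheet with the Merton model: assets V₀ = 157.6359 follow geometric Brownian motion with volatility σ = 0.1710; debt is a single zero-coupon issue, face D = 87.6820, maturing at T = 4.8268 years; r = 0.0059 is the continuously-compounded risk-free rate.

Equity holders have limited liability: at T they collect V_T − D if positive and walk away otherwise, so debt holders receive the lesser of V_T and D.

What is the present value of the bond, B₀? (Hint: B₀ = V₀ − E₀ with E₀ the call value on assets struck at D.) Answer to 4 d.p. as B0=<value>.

B0=84.3056

d₁ = [ln(V₀/D) + (r + σ²/2)T] / (σ√T)
   = [ln(157.6359/87.6820) + (0.0059 + 0.5·0.1710²)·4.8268] / (0.1710·√4.8268)
   = [0.586571 + 0.099048] / 0.375687 = 1.824977
d₂ = d₁ − σ√T = 1.824977 − 0.375687 = 1.449291
N(d₁) = 0.965998,  N(d₂) = 0.926372,  e^(−rT) = 0.971924
E₀ = V₀·N(d₁) − D·e^(−rT)·N(d₂)
   = 157.6359·0.965998 − 87.6820·0.971924·0.926372 = 73.330338
B₀ = V₀ − E₀ = 157.6359 − 73.330338 = 84.305562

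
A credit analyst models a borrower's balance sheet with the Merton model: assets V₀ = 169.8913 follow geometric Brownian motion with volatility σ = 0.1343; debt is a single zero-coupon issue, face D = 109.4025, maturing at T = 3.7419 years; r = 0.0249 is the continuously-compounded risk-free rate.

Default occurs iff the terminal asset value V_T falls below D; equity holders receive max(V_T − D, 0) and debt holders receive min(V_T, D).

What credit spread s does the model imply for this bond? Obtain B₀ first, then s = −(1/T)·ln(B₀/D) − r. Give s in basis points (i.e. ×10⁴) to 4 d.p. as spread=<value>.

d₁ = [ln(V₀/D) + (r + σ²/2)T] / (σ√T)
   = [ln(169.8913/109.4025) + (0.0249 + 0.5·0.1343²)·3.7419] / (0.1343·√3.7419)
   = [0.440125 + 0.126919] / 0.259790 = 2.182702
d₂ = d₁ − σ√T = 2.182702 − 0.259790 = 1.922912
N(d₁) = 0.985471,  N(d₂) = 0.972754,  e^(−rT) = 0.911036
E₀ = V₀·N(d₁) − D·e^(−rT)·N(d₂)
   = 169.8913·0.985471 − 109.4025·0.911036·0.972754 = 70.468949
B₀ = V₀ − E₀ = 169.8913 − 70.468949 = 99.422351
spread = −(1/T)·ln(B₀/D) − r = −(1/3.7419)·ln(99.422351/109.4025) − 0.0249 = 0.00066370
in basis points: 0.00066370 × 10⁴ = 6.6370 bp

spread=6.6370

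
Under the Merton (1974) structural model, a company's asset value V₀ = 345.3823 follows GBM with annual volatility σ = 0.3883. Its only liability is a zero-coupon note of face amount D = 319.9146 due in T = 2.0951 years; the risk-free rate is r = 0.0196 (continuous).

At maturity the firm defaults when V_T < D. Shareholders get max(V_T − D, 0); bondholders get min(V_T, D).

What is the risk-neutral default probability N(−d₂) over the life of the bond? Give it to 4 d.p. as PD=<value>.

PD=0.5286

d₁ = [ln(V₀/D) + (r + σ²/2)T] / (σ√T)
   = [ln(345.3823/319.9146) + (0.0196 + 0.5·0.3883²)·2.0951] / (0.3883·√2.0951)
   = [0.076598 + 0.199010] / 0.562043 = 0.490368
d₂ = d₁ − σ√T = 0.490368 − 0.562043 = -0.071675
risk-neutral PD = N(−d₂) = N(0.071675) = 0.528570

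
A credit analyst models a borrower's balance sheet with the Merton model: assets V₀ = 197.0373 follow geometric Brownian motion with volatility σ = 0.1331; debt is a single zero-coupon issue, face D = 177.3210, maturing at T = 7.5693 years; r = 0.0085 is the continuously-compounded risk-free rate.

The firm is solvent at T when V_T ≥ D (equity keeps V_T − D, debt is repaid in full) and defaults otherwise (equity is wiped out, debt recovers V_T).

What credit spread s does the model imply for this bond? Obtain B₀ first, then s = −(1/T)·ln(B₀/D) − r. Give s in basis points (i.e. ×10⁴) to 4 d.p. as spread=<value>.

d₁ = [ln(V₀/D) + (r + σ²/2)T] / (σ√T)
   = [ln(197.0373/177.3210) + (0.0085 + 0.5·0.1331²)·7.5693] / (0.1331·√7.5693)
   = [0.105431 + 0.131386] / 0.366190 = 0.646708
d₂ = d₁ − σ√T = 0.646708 − 0.366190 = 0.280519
N(d₁) = 0.741090,  N(d₂) = 0.610460,  e^(−rT) = 0.937687
E₀ = V₀·N(d₁) − D·e^(−rT)·N(d₂)
   = 197.0373·0.741090 − 177.3210·0.937687·0.610460 = 44.520098
B₀ = V₀ − E₀ = 197.0373 − 44.520098 = 152.517202
spread = −(1/T)·ln(B₀/D) − r = −(1/7.5693)·ln(152.517202/177.3210) − 0.0085 = 0.01140729
in basis points: 0.01140729 × 10⁴ = 114.0729 bp

spread=114.0729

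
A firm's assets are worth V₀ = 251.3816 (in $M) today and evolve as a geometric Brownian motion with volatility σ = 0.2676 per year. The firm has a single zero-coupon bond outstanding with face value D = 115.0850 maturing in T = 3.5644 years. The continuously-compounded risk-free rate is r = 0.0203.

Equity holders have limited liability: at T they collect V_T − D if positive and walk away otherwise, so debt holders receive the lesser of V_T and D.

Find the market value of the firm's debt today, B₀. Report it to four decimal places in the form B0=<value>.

d₁ = [ln(V₀/D) + (r + σ²/2)T] / (σ√T)
   = [ln(251.3816/115.0850) + (0.0203 + 0.5·0.2676²)·3.5644] / (0.2676·√3.5644)
   = [0.781301 + 0.199980] / 0.505219 = 1.942291
d₂ = d₁ − σ√T = 1.942291 − 0.505219 = 1.437072
N(d₁) = 0.973949,  N(d₂) = 0.924651,  e^(−rT) = 0.930198
E₀ = V₀·N(d₁) − D·e^(−rT)·N(d₂)
   = 251.3816·0.973949 − 115.0850·0.930198·0.924651 = 145.847205
B₀ = V₀ − E₀ = 251.3816 − 145.847205 = 105.534395

B0=105.5344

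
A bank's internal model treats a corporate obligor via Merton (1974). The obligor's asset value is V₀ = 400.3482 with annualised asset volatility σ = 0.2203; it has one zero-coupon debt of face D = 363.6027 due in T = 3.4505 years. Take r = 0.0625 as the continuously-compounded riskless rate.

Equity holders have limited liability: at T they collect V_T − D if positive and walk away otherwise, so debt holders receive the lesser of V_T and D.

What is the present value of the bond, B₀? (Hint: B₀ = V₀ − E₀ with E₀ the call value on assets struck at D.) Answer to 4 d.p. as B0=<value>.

B0=275.2859

d₁ = [ln(V₀/D) + (r + σ²/2)T] / (σ√T)
   = [ln(400.3482/363.6027) + (0.0625 + 0.5·0.2203²)·3.4505] / (0.2203·√3.4505)
   = [0.096273 + 0.299386] / 0.409219 = 0.966865
d₂ = d₁ − σ√T = 0.966865 − 0.409219 = 0.557646
N(d₁) = 0.833194,  N(d₂) = 0.711457,  e^(−rT) = 0.806012
E₀ = V₀·N(d₁) − D·e^(−rT)·N(d₂)
   = 400.3482·0.833194 − 363.6027·0.806012·0.711457 = 125.062345
B₀ = V₀ − E₀ = 400.3482 − 125.062345 = 275.285855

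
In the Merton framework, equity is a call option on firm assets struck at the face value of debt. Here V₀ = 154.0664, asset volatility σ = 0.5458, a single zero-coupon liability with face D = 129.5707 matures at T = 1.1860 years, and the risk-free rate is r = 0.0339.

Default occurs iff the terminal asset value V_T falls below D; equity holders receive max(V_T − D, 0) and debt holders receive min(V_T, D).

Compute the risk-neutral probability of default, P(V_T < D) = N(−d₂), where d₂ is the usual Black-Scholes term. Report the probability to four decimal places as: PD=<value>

PD=0.4754

d₁ = [ln(V₀/D) + (r + σ²/2)T] / (σ√T)
   = [ln(154.0664/129.5707) + (0.0339 + 0.5·0.5458²)·1.1860] / (0.5458·√1.1860)
   = [0.173157 + 0.216859] / 0.594396 = 0.656155
d₂ = d₁ − σ√T = 0.656155 − 0.594396 = 0.061759
risk-neutral PD = N(−d₂) = N(-0.061759) = 0.475378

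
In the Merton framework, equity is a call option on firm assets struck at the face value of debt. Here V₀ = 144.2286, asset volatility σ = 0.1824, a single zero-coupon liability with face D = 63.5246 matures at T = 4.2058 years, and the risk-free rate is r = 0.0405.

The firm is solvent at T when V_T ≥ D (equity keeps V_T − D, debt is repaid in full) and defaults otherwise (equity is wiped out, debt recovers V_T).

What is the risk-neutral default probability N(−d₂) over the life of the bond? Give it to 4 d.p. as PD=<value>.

PD=0.0069

d₁ = [ln(V₀/D) + (r + σ²/2)T] / (σ√T)
   = [ln(144.2286/63.5246) + (0.0405 + 0.5·0.1824²)·4.2058] / (0.1824·√4.2058)
   = [0.819972 + 0.240298] / 0.374067 = 2.834441
d₂ = d₁ − σ√T = 2.834441 − 0.374067 = 2.460374
risk-neutral PD = N(−d₂) = N(-2.460374) = 0.006940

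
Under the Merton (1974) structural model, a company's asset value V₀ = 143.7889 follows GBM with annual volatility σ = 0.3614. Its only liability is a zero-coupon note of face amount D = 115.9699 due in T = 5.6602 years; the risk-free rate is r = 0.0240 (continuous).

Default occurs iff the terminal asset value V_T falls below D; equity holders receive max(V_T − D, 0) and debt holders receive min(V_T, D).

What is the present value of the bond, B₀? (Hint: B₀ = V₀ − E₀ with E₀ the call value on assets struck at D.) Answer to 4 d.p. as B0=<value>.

B0=78.6424

d₁ = [ln(V₀/D) + (r + σ²/2)T] / (σ√T)
   = [ln(143.7889/115.9699) + (0.0240 + 0.5·0.3614²)·5.6602] / (0.3614·√5.6602)
   = [0.215016 + 0.505484] / 0.859813 = 0.837972
d₂ = d₁ − σ√T = 0.837972 − 0.859813 = -0.021841
N(d₁) = 0.798977,  N(d₂) = 0.491288,  e^(−rT) = 0.872978
E₀ = V₀·N(d₁) − D·e^(−rT)·N(d₂)
   = 143.7889·0.798977 − 115.9699·0.872978·0.491288 = 65.146461
B₀ = V₀ − E₀ = 143.7889 − 65.146461 = 78.642439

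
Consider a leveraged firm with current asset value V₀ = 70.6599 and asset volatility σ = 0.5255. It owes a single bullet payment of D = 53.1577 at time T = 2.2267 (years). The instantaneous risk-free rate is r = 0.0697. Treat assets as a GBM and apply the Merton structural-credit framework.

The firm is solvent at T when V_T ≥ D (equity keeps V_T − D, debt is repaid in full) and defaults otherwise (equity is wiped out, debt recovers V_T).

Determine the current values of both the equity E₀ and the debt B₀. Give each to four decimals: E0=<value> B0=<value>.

d₁ = [ln(V₀/D) + (r + σ²/2)T] / (σ√T)
   = [ln(70.6599/53.1577) + (0.0697 + 0.5·0.5255²)·2.2267] / (0.5255·√2.2267)
   = [0.284615 + 0.462653] / 0.784158 = 0.952956
d₂ = d₁ − σ√T = 0.952956 − 0.784158 = 0.168798
N(d₁) = 0.829694,  N(d₂) = 0.567022,  e^(−rT) = 0.856243
E₀ = V₀·N(d₁) − D·e^(−rT)·N(d₂)
   = 70.6599·0.829694 − 53.1577·0.856243·0.567022 = 32.817548
B₀ = V₀ − E₀ = 70.6599 − 32.817548 = 37.842352

E0=32.8175 B0=37.8424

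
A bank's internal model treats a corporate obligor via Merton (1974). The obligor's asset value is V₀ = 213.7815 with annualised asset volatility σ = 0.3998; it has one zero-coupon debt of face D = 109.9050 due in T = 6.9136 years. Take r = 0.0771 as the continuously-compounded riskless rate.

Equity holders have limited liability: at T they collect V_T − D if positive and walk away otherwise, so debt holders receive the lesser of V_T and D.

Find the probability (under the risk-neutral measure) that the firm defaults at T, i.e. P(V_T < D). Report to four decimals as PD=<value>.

d₁ = [ln(V₀/D) + (r + σ²/2)T] / (σ√T)
   = [ln(213.7815/109.9050) + (0.0771 + 0.5·0.3998²)·6.9136] / (0.3998·√6.9136)
   = [0.665338 + 1.085574] / 1.051223 = 1.665595
d₂ = d₁ − σ√T = 1.665595 − 1.051223 = 0.614372
risk-neutral PD = N(−d₂) = N(-0.614372) = 0.269485

PD=0.2695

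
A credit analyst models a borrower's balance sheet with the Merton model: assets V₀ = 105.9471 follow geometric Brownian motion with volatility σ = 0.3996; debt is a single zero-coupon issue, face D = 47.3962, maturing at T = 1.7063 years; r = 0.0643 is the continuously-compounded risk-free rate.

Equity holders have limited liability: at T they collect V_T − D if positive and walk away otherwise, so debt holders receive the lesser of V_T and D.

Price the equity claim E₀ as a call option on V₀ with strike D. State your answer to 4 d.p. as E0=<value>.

E0=64.0261

d₁ = [ln(V₀/D) + (r + σ²/2)T] / (σ√T)
   = [ln(105.9471/47.3962) + (0.0643 + 0.5·0.3996²)·1.7063] / (0.3996·√1.7063)
   = [0.804398 + 0.245946] / 0.521979 = 2.012234
d₂ = d₁ − σ√T = 2.012234 − 0.521979 = 1.490255
N(d₁) = 0.977902,  N(d₂) = 0.931921,  e^(−rT) = 0.896089
E₀ = V₀·N(d₁) − D·e^(−rT)·N(d₂)
   = 105.9471·0.977902 − 47.3962·0.896089·0.931921 = 64.026070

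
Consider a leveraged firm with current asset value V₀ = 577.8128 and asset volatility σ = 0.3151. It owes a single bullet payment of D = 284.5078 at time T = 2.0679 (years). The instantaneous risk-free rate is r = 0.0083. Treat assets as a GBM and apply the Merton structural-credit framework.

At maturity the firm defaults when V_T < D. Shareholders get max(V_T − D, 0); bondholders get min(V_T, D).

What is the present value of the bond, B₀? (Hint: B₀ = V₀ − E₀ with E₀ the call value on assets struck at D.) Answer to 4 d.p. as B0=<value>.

d₁ = [ln(V₀/D) + (r + σ²/2)T] / (σ√T)
   = [ln(577.8128/284.5078) + (0.0083 + 0.5·0.3151²)·2.0679] / (0.3151·√2.0679)
   = [0.708489 + 0.119822] / 0.453120 = 1.828019
d₂ = d₁ − σ√T = 1.828019 − 0.453120 = 1.374899
N(d₁) = 0.966227,  N(d₂) = 0.915419,  e^(−rT) = 0.982983
E₀ = V₀·N(d₁) − D·e^(−rT)·N(d₂)
   = 577.8128·0.966227 − 284.5078·0.982983·0.915419 = 302.286387
B₀ = V₀ − E₀ = 577.8128 − 302.286387 = 275.526413

B0=275.5264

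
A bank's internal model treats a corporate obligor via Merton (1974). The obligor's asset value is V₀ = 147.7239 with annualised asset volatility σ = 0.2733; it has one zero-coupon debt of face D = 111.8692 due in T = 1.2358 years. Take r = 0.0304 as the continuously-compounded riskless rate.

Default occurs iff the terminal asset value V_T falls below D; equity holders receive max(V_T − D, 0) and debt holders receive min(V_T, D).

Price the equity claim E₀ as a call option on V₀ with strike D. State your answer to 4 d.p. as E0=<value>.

E0=42.9224

d₁ = [ln(V₀/D) + (r + σ²/2)T] / (σ√T)
   = [ln(147.7239/111.8692) + (0.0304 + 0.5·0.2733²)·1.2358] / (0.2733·√1.2358)
   = [0.278015 + 0.083721] / 0.303818 = 1.190632
d₂ = d₁ − σ√T = 1.190632 − 0.303818 = 0.886814
N(d₁) = 0.883101,  N(d₂) = 0.812411,  e^(−rT) = 0.963129
E₀ = V₀·N(d₁) − D·e^(−rT)·N(d₂)
   = 147.7239·0.883101 − 111.8692·0.963129·0.812411 = 42.922421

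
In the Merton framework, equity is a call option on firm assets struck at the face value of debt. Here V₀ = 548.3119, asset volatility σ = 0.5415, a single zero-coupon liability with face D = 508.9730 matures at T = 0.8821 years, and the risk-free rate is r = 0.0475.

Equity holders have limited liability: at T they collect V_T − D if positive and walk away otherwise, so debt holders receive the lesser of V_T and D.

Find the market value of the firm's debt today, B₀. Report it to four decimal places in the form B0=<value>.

B0=411.5343

d₁ = [ln(V₀/D) + (r + σ²/2)T] / (σ√T)
   = [ln(548.3119/508.9730) + (0.0475 + 0.5·0.5415²)·0.8821] / (0.5415·√0.8821)
   = [0.074449 + 0.171225] / 0.508578 = 0.483062
d₂ = d₁ − σ√T = 0.483062 − 0.508578 = -0.025515
N(d₁) = 0.685474,  N(d₂) = 0.489822,  e^(−rT) = 0.958966
E₀ = V₀·N(d₁) − D·e^(−rT)·N(d₂)
   = 548.3119·0.685474 − 508.9730·0.958966·0.489822 = 136.777613
B₀ = V₀ − E₀ = 548.3119 − 136.777613 = 411.534287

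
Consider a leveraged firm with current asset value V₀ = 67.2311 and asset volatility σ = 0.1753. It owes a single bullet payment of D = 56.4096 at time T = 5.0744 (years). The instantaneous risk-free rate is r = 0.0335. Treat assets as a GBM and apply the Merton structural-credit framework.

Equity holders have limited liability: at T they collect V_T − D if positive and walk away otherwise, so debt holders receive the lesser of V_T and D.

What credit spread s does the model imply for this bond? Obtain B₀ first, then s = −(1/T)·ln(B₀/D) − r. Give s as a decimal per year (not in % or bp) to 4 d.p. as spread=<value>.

spread=0.0099

d₁ = [ln(V₀/D) + (r + σ²/2)T] / (σ√T)
   = [ln(67.2311/56.4096) + (0.0335 + 0.5·0.1753²)·5.0744] / (0.1753·√5.0744)
   = [0.175497 + 0.247961] / 0.394888 = 1.072347
d₂ = d₁ − σ√T = 1.072347 − 0.394888 = 0.677459
N(d₁) = 0.858218,  N(d₂) = 0.750943,  e^(−rT) = 0.843671
E₀ = V₀·N(d₁) − D·e^(−rT)·N(d₂)
   = 67.2311·0.858218 − 56.4096·0.843671·0.750943 = 21.960710
B₀ = V₀ − E₀ = 67.2311 − 21.960710 = 45.270390
spread = −(1/T)·ln(B₀/D) − r = −(1/5.0744)·ln(45.270390/56.4096) − 0.0335 = 0.00985216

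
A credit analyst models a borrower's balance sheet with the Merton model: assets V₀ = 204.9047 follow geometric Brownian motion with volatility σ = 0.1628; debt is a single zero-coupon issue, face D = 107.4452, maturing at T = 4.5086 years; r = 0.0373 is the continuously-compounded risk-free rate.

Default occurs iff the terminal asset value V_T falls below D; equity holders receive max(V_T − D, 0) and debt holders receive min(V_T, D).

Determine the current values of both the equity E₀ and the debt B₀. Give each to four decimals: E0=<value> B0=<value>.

d₁ = [ln(V₀/D) + (r + σ²/2)T] / (σ√T)
   = [ln(204.9047/107.4452) + (0.0373 + 0.5·0.1628²)·4.5086] / (0.1628·√4.5086)
   = [0.645564 + 0.227918] / 0.345681 = 2.526847
d₂ = d₁ − σ√T = 2.526847 − 0.345681 = 2.181166
N(d₁) = 0.994245,  N(d₂) = 0.985414,  e^(−rT) = 0.845209
E₀ = V₀·N(d₁) − D·e^(−rT)·N(d₂)
   = 204.9047·0.994245 − 107.4452·0.845209·0.985414 = 114.236427
B₀ = V₀ − E₀ = 204.9047 − 114.236427 = 90.668273

E0=114.2364 B0=90.6683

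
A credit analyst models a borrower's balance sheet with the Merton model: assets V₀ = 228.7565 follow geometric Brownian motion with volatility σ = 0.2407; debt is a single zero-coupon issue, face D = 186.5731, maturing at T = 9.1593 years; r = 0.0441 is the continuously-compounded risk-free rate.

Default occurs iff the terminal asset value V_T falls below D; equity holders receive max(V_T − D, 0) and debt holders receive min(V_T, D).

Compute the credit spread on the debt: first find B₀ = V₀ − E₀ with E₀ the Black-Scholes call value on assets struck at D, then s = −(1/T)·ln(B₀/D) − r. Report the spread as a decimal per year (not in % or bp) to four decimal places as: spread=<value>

spread=0.0124

d₁ = [ln(V₀/D) + (r + σ²/2)T] / (σ√T)
   = [ln(228.7565/186.5731) + (0.0441 + 0.5·0.2407²)·9.1593] / (0.2407·√9.1593)
   = [0.203835 + 0.669254] / 0.728463 = 1.198537
d₂ = d₁ − σ√T = 1.198537 − 0.728463 = 0.470074
N(d₁) = 0.884646,  N(d₂) = 0.680849,  e^(−rT) = 0.667694
E₀ = V₀·N(d₁) − D·e^(−rT)·N(d₂)
   = 228.7565·0.884646 − 186.5731·0.667694·0.680849 = 117.552589
B₀ = V₀ − E₀ = 228.7565 − 117.552589 = 111.203911
spread = −(1/T)·ln(B₀/D) − r = −(1/9.1593)·ln(111.203911/186.5731) − 0.0441 = 0.01239532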